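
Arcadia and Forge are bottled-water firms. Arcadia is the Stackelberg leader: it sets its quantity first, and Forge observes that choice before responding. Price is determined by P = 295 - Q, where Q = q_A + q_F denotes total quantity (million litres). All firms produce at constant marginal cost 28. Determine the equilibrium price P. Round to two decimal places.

Solve by backward induction. Given q_A, the follower Forge maximises π_F = (295 - q_A - q_F)q_F - 28q_F.
∂π_F/∂q_F = 267 - q_A - 2q_F = 0 gives the reaction function q_F = (267 - q_A)/2.
The leader anticipates this reaction. Substituting into P = 295 - Q gives P = 323/2 - (1/2)q_A, so π_A = (323/2 - (1/2)q_A)q_A - 28q_A.
Maximising: ∂π_A/∂q_A = 267/2 - q_A = 0, giving q_A = 267/2.
Then q_F = (267 - 267/2)/2 = 267/4.
Total output Q = 801/4, so price P = 295 - 801/4 = 379/4.

94.75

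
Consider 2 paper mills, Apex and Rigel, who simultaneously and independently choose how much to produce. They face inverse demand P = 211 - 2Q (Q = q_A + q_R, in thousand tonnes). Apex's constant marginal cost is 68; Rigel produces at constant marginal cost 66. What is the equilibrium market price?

Apex's profit: π_A = (211 - 2Q)q_A - (68q_A). Setting ∂π_A/∂q_A = 0: 143 - 4q_A - 2(q_R) = 0.
Rigel's profit: π_R = (211 - 2Q)q_R - (66q_R). Setting ∂π_R/∂q_R = 0: 145 - 4q_R - 2(q_A) = 0.
Best responses: q_A = (143 - 2q_R)/4, q_R = (145 - 2q_A)/4.
Solving the pair: q_A = 47/2, q_R = 49/2.
Total output Q = 48, so price P = 211 - 2·48 = 115.

115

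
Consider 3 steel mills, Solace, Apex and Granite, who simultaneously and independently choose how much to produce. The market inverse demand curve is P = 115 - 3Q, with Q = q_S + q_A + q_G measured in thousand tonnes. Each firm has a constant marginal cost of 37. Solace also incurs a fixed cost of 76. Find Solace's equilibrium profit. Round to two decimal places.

A representative firm's profit is π_i = q_i(115 - 3Q) - 37q_i.
Setting ∂π_i/∂q_i = 0 with rivals' quantities fixed: 78 - 6q_i - 3·Σ_{j≠i} q_j = 0.
With identical firms every q_j equals q_i, so Σ_{j≠i} q_j = 2q_i and 78 = 12q_i, giving q_i = 13/2.
Price P = 115 - 3·(39/2) = 113/2.
Solace's profit: (113/2 - 37)·(13/2) - 76 = 203/4.

50.75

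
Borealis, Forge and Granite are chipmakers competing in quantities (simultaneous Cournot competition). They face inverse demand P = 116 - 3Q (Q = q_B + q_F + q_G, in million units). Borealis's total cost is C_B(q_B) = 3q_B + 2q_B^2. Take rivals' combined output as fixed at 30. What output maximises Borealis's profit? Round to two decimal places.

2.30

With rivals' combined output fixed at 30, Borealis's profit is π_B = (116 - 3·30 - 3q_B)q_B - (3q_B + 2q_B²) = (26 - 3q_B)q_B - (3q_B + 2q_B²).
∂π_B/∂q_B = 23 - 10q_B = 0, so q_B = 23/10.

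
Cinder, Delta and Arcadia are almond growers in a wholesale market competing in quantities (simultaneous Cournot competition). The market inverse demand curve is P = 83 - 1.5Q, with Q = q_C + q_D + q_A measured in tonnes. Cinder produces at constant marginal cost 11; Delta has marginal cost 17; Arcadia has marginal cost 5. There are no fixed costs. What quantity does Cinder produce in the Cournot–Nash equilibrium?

12

Cinder's profit: π_C = (83 - 1.5Q)q_C - (11q_C). Setting ∂π_C/∂q_C = 0: 72 - 3q_C - (3/2)(q_D + q_A) = 0.
Delta's profit: π_D = (83 - 1.5Q)q_D - (17q_D). Setting ∂π_D/∂q_D = 0: 66 - 3q_D - (3/2)(q_C + q_A) = 0.
Arcadia's first-order condition: 78 - 3q_A - (3/2)(q_C + q_D) = 0.
Adding the 3 first-order conditions: 216 − 6Q = 0, so Q = 36.
Back-substituting: q_C = (72 − 54)/(3/2) = 12, q_D = (66 − 54)/(3/2) = 8, q_A = (78 − 54)/(3/2) = 16.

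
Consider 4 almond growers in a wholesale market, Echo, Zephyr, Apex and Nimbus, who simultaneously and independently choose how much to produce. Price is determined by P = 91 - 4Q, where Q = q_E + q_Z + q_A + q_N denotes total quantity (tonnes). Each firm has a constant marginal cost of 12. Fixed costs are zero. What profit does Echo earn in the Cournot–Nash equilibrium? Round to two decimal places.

A representative firm's profit is π_i = q_i(91 - 4Q) - 12q_i.
First-order condition (treating rivals' output as given): 79 - 8q_i - 4·Σ_{j≠i} q_j = 0.
By symmetry each firm produces the same amount; substituting Σ_{j≠i} q_j = 3q_i yields q_i = 79/20.
Price P = 91 - 4·(79/5) = 139/5.
Echo's profit: (139/5 - 12)·(79/20) = 62.4100.

62.41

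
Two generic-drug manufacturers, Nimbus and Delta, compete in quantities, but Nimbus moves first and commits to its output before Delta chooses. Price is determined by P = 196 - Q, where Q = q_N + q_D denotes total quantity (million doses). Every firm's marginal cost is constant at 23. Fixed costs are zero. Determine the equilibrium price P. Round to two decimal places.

Solve by backward induction. Given q_N, the follower Delta maximises π_D = (196 - q_N - q_D)q_D - 23q_D.
Setting the follower's marginal profit to zero, 173 - q_N - 2q_D = 0, i.e. q_D = (173 - q_N)/2.
Nimbus substitutes q_D(q_N) into its own profit: π_N = q_N(196 - q_N - (173 - q_N)/2) - 23q_N = (219/2 - (1/2)q_N)q_N - 23q_N.
Leader FOC: 173/2 - q_N = 0, so q_N = 173/2.
Then q_D = (173 - 173/2)/2 = 173/4.
Total output Q = 519/4, so price P = 196 - 519/4 = 265/4.

66.25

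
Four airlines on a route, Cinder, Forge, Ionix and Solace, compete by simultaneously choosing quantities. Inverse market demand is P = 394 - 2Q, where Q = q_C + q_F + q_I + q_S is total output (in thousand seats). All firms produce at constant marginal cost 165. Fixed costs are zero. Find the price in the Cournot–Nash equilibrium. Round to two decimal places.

210.80

A representative firm's profit is π_i = q_i(394 - 2Q) - 165q_i.
First-order condition (treating rivals' output as given): 229 - 4q_i - 2·Σ_{j≠i} q_j = 0.
With identical firms every q_j equals q_i, so Σ_{j≠i} q_j = 3q_i and 229 = 10q_i, giving q_i = 229/10.
Total output Q = 458/5, so price P = 394 - 2·(458/5) = 1054/5.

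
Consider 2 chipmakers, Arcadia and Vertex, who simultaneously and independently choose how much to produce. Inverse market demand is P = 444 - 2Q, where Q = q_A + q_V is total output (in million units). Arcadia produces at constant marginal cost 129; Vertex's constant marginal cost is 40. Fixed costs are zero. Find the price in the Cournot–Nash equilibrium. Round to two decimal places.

204.33

Arcadia's profit: π_A = (444 - 2Q)q_A - (129q_A). Setting ∂π_A/∂q_A = 0: 315 - 4q_A - 2(q_V) = 0.
Vertex's first-order condition: 404 - 4q_V - 2(q_A) = 0.
Rearranging gives the reaction functions q_A = (315 - 2q_V)/4 and q_V = (404 - 2q_A)/4.
Substituting one into the other gives q_A = 113/3 and q_V = 493/6.
Total output Q = 719/6, so price P = 444 - 2·(719/6) = 613/3.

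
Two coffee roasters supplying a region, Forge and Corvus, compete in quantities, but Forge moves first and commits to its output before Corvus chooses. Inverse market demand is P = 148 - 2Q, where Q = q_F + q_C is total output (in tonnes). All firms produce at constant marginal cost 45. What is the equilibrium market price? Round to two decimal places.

Solve by backward induction. Given q_F, the follower Corvus maximises π_C = (148 - 2q_F - 2q_C)q_C - 45q_C.
Follower FOC: 103 - 2q_F - 4q_C = 0, so q_C(q_F) = (103 - 2q_F)/4.
The leader anticipates this reaction. Substituting into P = 148 - 2Q gives P = 193/2 - q_F, so π_F = (193/2 - q_F)q_F - 45q_F.
Maximising: ∂π_F/∂q_F = 103/2 - 2q_F = 0, giving q_F = 103/4.
Then q_C = (103 - 2·(103/4))/4 = 103/8.
Total output Q = 309/8, so price P = 148 - 2·(309/8) = 283/4.

70.75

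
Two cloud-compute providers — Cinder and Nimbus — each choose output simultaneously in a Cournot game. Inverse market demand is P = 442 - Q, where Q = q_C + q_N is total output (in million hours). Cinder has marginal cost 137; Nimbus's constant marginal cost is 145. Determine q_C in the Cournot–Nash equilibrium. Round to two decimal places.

104.33

Cinder's profit: π_C = (442 - Q)q_C - (137q_C). Setting ∂π_C/∂q_C = 0: 305 - 2q_C - (q_N) = 0.
Nimbus's first-order condition: 297 - 2q_N - (q_C) = 0.
Best responses: q_C = (305 - q_N)/2, q_N = (297 - q_C)/2.
Solving the pair: q_C = 313/3, q_N = 289/3.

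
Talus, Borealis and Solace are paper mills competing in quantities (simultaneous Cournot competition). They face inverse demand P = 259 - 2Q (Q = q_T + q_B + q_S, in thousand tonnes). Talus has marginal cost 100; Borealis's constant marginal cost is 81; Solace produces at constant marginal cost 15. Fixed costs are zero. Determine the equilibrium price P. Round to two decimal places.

113.75

Talus's profit: π_T = (259 - 2Q)q_T - (100q_T). Setting ∂π_T/∂q_T = 0: 159 - 4q_T - 2(q_B + q_S) = 0.
Borealis's profit: π_B = (259 - 2Q)q_B - (81q_B). Setting ∂π_B/∂q_B = 0: 178 - 4q_B - 2(q_T + q_S) = 0.
Solace's first-order condition: 244 - 4q_S - 2(q_T + q_B) = 0.
Adding the 3 first-order conditions: 581 − 8Q = 0, so Q = 581/8.
Back-substituting: q_T = (159 − 581/4)/2 = 55/8, q_B = (178 − 581/4)/2 = 131/8, q_S = (244 − 581/4)/2 = 395/8.
Total output Q = 581/8, so price P = 259 - 2·(581/8) = 455/4.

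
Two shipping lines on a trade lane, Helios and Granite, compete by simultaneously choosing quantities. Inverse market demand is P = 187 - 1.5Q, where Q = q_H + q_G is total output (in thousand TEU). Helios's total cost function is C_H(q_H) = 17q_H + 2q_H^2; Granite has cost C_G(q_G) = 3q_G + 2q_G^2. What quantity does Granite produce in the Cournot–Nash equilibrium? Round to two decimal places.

22.10

Helios's profit: π_H = (187 - 1.5Q)q_H - (17q_H + 2q_H²). Setting ∂π_H/∂q_H = 0: 170 - 7q_H - (3/2)(q_G) = 0.
Granite's profit: π_G = (187 - 1.5Q)q_G - (3q_G + 2q_G²). Setting ∂π_G/∂q_G = 0: 184 - 7q_G - (3/2)(q_H) = 0.
Rearranging gives the reaction functions q_H = (170 - (3/2)q_G)/7 and q_G = (184 - (3/2)q_H)/7.
Solving the pair: q_H = 19.5508, q_G = 22.0963.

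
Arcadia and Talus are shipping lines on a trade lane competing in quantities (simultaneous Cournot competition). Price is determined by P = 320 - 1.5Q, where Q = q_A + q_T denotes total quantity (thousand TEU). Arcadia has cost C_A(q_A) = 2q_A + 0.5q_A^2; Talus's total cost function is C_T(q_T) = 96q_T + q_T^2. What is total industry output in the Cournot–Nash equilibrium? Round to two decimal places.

94.25

Arcadia's profit: π_A = (320 - 1.5Q)q_A - (2q_A + (1/2)q_A²). Setting ∂π_A/∂q_A = 0: 318 - 4q_A - (3/2)(q_T) = 0.
Talus's profit: π_T = (320 - 1.5Q)q_T - (96q_T + q_T²). Setting ∂π_T/∂q_T = 0: 224 - 5q_T - (3/2)(q_A) = 0.
Best responses: q_A = (318 - (3/2)q_T)/4, q_T = (224 - (3/2)q_A)/5.
Solving the pair: q_A = 70.6479, q_T = 1676/71.
Total output Q = 70.6479 + 1676/71 = 94.2535.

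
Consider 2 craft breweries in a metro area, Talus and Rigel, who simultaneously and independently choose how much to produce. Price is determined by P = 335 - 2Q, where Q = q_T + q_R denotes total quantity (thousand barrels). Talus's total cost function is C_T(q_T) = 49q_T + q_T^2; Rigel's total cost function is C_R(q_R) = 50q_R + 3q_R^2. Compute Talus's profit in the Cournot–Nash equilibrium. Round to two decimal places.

5016.68

Talus's profit: π_T = (335 - 2Q)q_T - (49q_T + q_T²). Setting ∂π_T/∂q_T = 0: 286 - 6q_T - 2(q_R) = 0.
Rigel's first-order condition: 285 - 10q_R - 2(q_T) = 0.
Rearranging gives the reaction functions q_T = (286 - 2q_R)/6 and q_R = (285 - 2q_T)/10.
Substituting one into the other gives q_T = 1145/28 and q_R = 569/28.
Price P = 335 - 2·(857/14) = 1488/7.
Talus's profit: (1488/7)·(1145/28) - 49·(1145/28) - (1145/28)² = 5016.6773.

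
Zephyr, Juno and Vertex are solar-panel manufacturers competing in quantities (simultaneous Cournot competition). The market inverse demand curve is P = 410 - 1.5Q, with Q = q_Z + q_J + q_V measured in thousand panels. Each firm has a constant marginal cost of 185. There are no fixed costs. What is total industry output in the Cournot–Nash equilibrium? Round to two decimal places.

112.50

Each firm earns π_i = (410 - 1.5Q)q_i - 185q_i.
First-order condition (treating rivals' output as given): 225 - 3q_i - (3/2)·Σ_{j≠i} q_j = 0.
With identical firms every q_j equals q_i, so Σ_{j≠i} q_j = 2q_i and 225 = 6q_i, giving q_i = 75/2.
Total output Q = 75/2 + 75/2 + 75/2 = 225/2.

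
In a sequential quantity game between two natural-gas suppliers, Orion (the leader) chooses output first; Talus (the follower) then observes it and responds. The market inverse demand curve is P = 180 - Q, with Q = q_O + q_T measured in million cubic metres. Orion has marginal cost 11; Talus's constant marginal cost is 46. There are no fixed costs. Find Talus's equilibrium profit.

256

The follower Talus best-responds to any q_O: π_T = (180 - Q)q_T - 46q_T.
∂π_T/∂q_T = 134 - q_O - 2q_T = 0 gives the reaction function q_T = (134 - q_O)/2.
Orion substitutes q_T(q_O) into its own profit: π_O = q_O(180 - q_O - (134 - q_O)/2) - 11q_O = (113 - (1/2)q_O)q_O - 11q_O.
Leader FOC: 102 - q_O = 0, so q_O = 102.
Then q_T = (134 - 102)/2 = 16.
Price P = 180 - 118 = 62.
Talus's profit: (62 - 46)·16 = 256.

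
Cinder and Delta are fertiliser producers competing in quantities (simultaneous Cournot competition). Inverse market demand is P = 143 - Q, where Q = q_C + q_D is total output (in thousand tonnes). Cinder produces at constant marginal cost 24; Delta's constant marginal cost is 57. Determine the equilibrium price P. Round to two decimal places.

Cinder's profit: π_C = (143 - Q)q_C - (24q_C). Setting ∂π_C/∂q_C = 0: 119 - 2q_C - (q_D) = 0.
Delta's first-order condition: 86 - 2q_D - (q_C) = 0.
Best responses: q_C = (119 - q_D)/2, q_D = (86 - q_C)/2.
Substituting one into the other gives q_C = 152/3 and q_D = 53/3.
Total output Q = 205/3, so price P = 143 - 205/3 = 224/3.

74.67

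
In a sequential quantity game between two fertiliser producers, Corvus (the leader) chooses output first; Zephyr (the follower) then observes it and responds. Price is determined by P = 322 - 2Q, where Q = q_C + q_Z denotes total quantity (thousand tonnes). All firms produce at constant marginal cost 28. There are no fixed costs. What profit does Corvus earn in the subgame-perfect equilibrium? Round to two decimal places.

5402.25

Solve by backward induction. Given q_C, the follower Zephyr maximises π_Z = (322 - 2q_C - 2q_Z)q_Z - 28q_Z.
∂π_Z/∂q_Z = 294 - 2q_C - 4q_Z = 0 gives the reaction function q_Z = (294 - 2q_C)/4.
The leader anticipates this reaction. Substituting into P = 322 - 2Q gives P = 175 - q_C, so π_C = (175 - q_C)q_C - 28q_C.
Maximising: ∂π_C/∂q_C = 147 - 2q_C = 0, giving q_C = 147/2.
Then q_Z = (294 - 2·(147/2))/4 = 147/4.
Price P = 322 - 2·(441/4) = 203/2.
Corvus's profit: (203/2 - 28)·(147/2) = 5402.2500.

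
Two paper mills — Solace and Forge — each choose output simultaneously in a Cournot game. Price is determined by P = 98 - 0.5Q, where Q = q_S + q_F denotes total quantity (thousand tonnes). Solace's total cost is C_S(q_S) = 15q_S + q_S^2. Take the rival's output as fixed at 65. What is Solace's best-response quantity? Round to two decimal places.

With the rival's output fixed at 65, Solace's profit is π_S = (98 - (1/2)·65 - (1/2)q_S)q_S - (15q_S + q_S²) = (131/2 - (1/2)q_S)q_S - (15q_S + q_S²).
∂π_S/∂q_S = 101/2 - 3q_S = 0, so q_S = 101/6.

16.83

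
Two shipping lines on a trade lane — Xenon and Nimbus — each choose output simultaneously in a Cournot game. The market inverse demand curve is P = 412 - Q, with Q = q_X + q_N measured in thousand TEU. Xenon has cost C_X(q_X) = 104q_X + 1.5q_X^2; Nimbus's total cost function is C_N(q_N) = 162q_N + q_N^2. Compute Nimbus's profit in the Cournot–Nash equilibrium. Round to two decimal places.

4916.14

Xenon's profit: π_X = (412 - Q)q_X - (104q_X + (3/2)q_X²). Setting ∂π_X/∂q_X = 0: 308 - 5q_X - (q_N) = 0.
Nimbus's profit: π_N = (412 - Q)q_N - (162q_N + q_N²). Setting ∂π_N/∂q_N = 0: 250 - 4q_N - (q_X) = 0.
So q_X = (308 - q_N)/5 and q_N = (250 - q_X)/4.
Solving the pair: q_X = 982/19, q_N = 942/19.
Price P = 412 - 1924/19 = 310.7368.
Nimbus's profit: 310.7368·(942/19) - 162·(942/19) - (942/19)² = 4916.1440.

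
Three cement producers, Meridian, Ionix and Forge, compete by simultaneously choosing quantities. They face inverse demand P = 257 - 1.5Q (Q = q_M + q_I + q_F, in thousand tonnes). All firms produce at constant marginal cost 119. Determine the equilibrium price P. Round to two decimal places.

153.50

A representative firm's profit is π_i = q_i(257 - 1.5Q) - 119q_i.
Setting ∂π_i/∂q_i = 0 with rivals' quantities fixed: 138 - 3q_i - (3/2)·Σ_{j≠i} q_j = 0.
By symmetry each firm produces the same amount; substituting Σ_{j≠i} q_j = 2q_i yields q_i = 138/6 = 23.
Total output Q = 69, so price P = 257 - (3/2)·69 = 307/2.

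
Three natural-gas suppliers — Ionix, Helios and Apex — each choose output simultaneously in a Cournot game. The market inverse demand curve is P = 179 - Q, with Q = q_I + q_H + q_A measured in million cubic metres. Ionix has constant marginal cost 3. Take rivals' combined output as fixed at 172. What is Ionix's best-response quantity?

With rivals' combined output fixed at 172, Ionix's profit is π_I = (179 - 172 - q_I)q_I - (3q_I) = (7 - q_I)q_I - (3q_I).
∂π_I/∂q_I = 4 - 2q_I = 0, so q_I = 2.

2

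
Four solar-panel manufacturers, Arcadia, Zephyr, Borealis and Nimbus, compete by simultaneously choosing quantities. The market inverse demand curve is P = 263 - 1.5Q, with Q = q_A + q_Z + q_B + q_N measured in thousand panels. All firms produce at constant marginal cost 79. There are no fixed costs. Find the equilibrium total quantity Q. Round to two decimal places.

Each firm earns π_i = (263 - 1.5Q)q_i - 79q_i.
First-order condition (treating rivals' output as given): 184 - 3q_i - (3/2)·Σ_{j≠i} q_j = 0.
By symmetry each firm produces the same amount; substituting Σ_{j≠i} q_j = 3q_i yields q_i = 184/(15/2) = 368/15.
Total output Q = 368/15 + 368/15 + 368/15 + 368/15 = 1472/15.

98.13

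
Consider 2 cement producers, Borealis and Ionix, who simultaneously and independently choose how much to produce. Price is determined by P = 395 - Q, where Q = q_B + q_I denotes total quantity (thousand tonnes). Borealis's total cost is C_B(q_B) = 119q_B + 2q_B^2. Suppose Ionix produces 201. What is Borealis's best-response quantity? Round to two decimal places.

12.50

With the rival's output fixed at 201, Borealis's profit is π_B = (395 - 201 - q_B)q_B - (119q_B + 2q_B²) = (194 - q_B)q_B - (119q_B + 2q_B²).
∂π_B/∂q_B = 75 - 6q_B = 0, so q_B = 25/2.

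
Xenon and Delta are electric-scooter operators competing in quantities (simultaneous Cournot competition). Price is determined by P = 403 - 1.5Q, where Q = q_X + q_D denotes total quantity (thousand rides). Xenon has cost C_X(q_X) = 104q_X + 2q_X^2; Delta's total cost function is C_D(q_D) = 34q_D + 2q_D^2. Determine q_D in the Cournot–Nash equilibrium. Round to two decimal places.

Xenon's profit: π_X = (403 - 1.5Q)q_X - (104q_X + 2q_X²). Setting ∂π_X/∂q_X = 0: 299 - 7q_X - (3/2)(q_D) = 0.
Delta's profit: π_D = (403 - 1.5Q)q_D - (34q_D + 2q_D²). Setting ∂π_D/∂q_D = 0: 369 - 7q_D - (3/2)(q_X) = 0.
Rearranging gives the reaction functions q_X = (299 - (3/2)q_D)/7 and q_D = (369 - (3/2)q_X)/7.
Solving the pair: q_X = 32.9305, q_D = 45.6578.

45.66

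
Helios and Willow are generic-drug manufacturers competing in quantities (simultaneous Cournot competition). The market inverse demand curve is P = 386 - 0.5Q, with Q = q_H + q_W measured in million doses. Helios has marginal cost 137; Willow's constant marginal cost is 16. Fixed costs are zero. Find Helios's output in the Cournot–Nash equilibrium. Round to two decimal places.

Helios's profit: π_H = (386 - 0.5Q)q_H - (137q_H). Setting ∂π_H/∂q_H = 0: 249 - q_H - (1/2)(q_W) = 0.
Willow's profit: π_W = (386 - 0.5Q)q_W - (16q_W). Setting ∂π_W/∂q_W = 0: 370 - q_W - (1/2)(q_H) = 0.
Rearranging gives the reaction functions q_H = (249 - (1/2)q_W) and q_W = (370 - (1/2)q_H).
Substituting one into the other gives q_H = 256/3 and q_W = 982/3.

85.33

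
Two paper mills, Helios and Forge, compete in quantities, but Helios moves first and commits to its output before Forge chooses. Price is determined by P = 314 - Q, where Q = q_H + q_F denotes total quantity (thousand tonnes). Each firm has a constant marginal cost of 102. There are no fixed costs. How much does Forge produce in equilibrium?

Solve by backward induction. Given q_H, the follower Forge maximises π_F = (314 - q_H - q_F)q_F - 102q_F.
Setting the follower's marginal profit to zero, 212 - q_H - 2q_F = 0, i.e. q_F = (212 - q_H)/2.
Helios substitutes q_F(q_H) into its own profit: π_H = q_H(314 - q_H - (212 - q_H)/2) - 102q_H = (208 - (1/2)q_H)q_H - 102q_H.
Maximising: ∂π_H/∂q_H = 106 - q_H = 0, giving q_H = 106.
Then q_F = (212 - 106)/2 = 53.

53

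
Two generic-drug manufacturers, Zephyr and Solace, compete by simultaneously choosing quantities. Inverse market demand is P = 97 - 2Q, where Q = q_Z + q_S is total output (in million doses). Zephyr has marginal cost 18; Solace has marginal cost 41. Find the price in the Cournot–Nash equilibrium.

52

Zephyr's profit: π_Z = (97 - 2Q)q_Z - (18q_Z). Setting ∂π_Z/∂q_Z = 0: 79 - 4q_Z - 2(q_S) = 0.
Solace's profit: π_S = (97 - 2Q)q_S - (41q_S). Setting ∂π_S/∂q_S = 0: 56 - 4q_S - 2(q_Z) = 0.
Best responses: q_Z = (79 - 2q_S)/4, q_S = (56 - 2q_Z)/4.
Substituting one into the other gives q_Z = 17 and q_S = 11/2.
Total output Q = 45/2, so price P = 97 - 2·(45/2) = 52.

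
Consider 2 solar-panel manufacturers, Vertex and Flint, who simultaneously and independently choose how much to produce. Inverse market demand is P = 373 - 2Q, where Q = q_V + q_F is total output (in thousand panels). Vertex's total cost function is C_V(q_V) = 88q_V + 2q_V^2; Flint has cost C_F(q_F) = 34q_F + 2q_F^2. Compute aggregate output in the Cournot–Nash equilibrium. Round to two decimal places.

62.40

Vertex's profit: π_V = (373 - 2Q)q_V - (88q_V + 2q_V²). Setting ∂π_V/∂q_V = 0: 285 - 8q_V - 2(q_F) = 0.
Flint's profit: π_F = (373 - 2Q)q_F - (34q_F + 2q_F²). Setting ∂π_F/∂q_F = 0: 339 - 8q_F - 2(q_V) = 0.
Best responses: q_V = (285 - 2q_F)/8, q_F = (339 - 2q_V)/8.
Solving the pair: q_V = 267/10, q_F = 357/10.
Total output Q = 267/10 + 357/10 = 312/5.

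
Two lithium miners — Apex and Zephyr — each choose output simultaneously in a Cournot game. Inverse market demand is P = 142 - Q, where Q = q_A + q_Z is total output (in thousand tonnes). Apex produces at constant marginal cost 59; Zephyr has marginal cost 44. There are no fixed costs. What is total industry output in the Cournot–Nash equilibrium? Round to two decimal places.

60.33

Apex's profit: π_A = (142 - Q)q_A - (59q_A). Setting ∂π_A/∂q_A = 0: 83 - 2q_A - (q_Z) = 0.
Zephyr's first-order condition: 98 - 2q_Z - (q_A) = 0.
Best responses: q_A = (83 - q_Z)/2, q_Z = (98 - q_A)/2.
Substituting one into the other gives q_A = 68/3 and q_Z = 113/3.
Total output Q = 68/3 + 113/3 = 181/3.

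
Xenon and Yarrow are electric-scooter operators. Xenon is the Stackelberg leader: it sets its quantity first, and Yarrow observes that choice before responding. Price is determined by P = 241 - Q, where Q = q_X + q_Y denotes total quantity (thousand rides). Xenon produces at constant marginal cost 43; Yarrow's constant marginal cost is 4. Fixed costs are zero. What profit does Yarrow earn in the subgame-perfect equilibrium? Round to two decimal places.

6201.56

The follower Yarrow best-responds to any q_X: π_Y = (241 - Q)q_Y - 4q_Y.
∂π_Y/∂q_Y = 237 - q_X - 2q_Y = 0 gives the reaction function q_Y = (237 - q_X)/2.
The leader anticipates this reaction. Substituting into P = 241 - Q gives P = 245/2 - (1/2)q_X, so π_X = (245/2 - (1/2)q_X)q_X - 43q_X.
Maximising: ∂π_X/∂q_X = 159/2 - q_X = 0, giving q_X = 159/2.
Then q_Y = (237 - 159/2)/2 = 315/4.
Price P = 241 - 633/4 = 331/4.
Yarrow's profit: (331/4 - 4)·(315/4) = 6201.5625.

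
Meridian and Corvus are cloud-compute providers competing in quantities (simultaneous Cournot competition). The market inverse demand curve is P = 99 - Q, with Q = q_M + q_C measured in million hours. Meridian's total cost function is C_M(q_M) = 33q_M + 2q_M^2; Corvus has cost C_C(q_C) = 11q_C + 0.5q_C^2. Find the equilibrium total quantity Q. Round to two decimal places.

Meridian's profit: π_M = (99 - Q)q_M - (33q_M + 2q_M²). Setting ∂π_M/∂q_M = 0: 66 - 6q_M - (q_C) = 0.
Corvus's first-order condition: 88 - 3q_C - (q_M) = 0.
Best responses: q_M = (66 - q_C)/6, q_C = (88 - q_M)/3.
Solving the pair: q_M = 110/17, q_C = 462/17.
Total output Q = 110/17 + 462/17 = 572/17.

33.65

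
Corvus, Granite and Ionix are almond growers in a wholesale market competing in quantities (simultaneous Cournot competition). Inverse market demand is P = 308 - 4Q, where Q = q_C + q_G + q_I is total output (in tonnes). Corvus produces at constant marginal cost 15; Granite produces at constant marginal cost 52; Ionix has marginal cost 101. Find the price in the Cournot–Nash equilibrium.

Corvus's profit: π_C = (308 - 4Q)q_C - (15q_C). Setting ∂π_C/∂q_C = 0: 293 - 8q_C - 4(q_G + q_I) = 0.
Granite's profit: π_G = (308 - 4Q)q_G - (52q_G). Setting ∂π_G/∂q_G = 0: 256 - 8q_G - 4(q_C + q_I) = 0.
Ionix's first-order condition: 207 - 8q_I - 4(q_C + q_G) = 0.
Adding the 3 conditions: 756 − 8Q − 8Q = 0, i.e. Q = 189/4.
Back-substituting: q_C = (293 − 189)/4 = 26, q_G = (256 − 189)/4 = 67/4, q_I = (207 − 189)/4 = 9/2.
Total output Q = 189/4, so price P = 308 - 4·(189/4) = 119.

119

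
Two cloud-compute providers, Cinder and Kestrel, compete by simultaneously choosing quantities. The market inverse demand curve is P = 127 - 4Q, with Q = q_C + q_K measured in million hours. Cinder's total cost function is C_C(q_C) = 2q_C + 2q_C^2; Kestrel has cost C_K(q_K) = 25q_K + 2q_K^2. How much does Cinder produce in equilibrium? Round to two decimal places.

8.53

Cinder's profit: π_C = (127 - 4Q)q_C - (2q_C + 2q_C²). Setting ∂π_C/∂q_C = 0: 125 - 12q_C - 4(q_K) = 0.
Kestrel's first-order condition: 102 - 12q_K - 4(q_C) = 0.
So q_C = (125 - 4q_K)/12 and q_K = (102 - 4q_C)/12.
Solving the pair: q_C = 273/32, q_K = 181/32.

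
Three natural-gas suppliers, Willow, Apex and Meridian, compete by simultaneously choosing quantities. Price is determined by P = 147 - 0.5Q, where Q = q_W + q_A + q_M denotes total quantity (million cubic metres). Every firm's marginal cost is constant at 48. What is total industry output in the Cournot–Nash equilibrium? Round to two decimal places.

A representative firm's profit is π_i = q_i(147 - 0.5Q) - 48q_i.
Setting ∂π_i/∂q_i = 0 with rivals' quantities fixed: 99 - q_i - (1/2)·Σ_{j≠i} q_j = 0.
By symmetry each firm produces the same amount; substituting Σ_{j≠i} q_j = 2q_i yields q_i = 99/2.
Total output Q = 99/2 + 99/2 + 99/2 = 297/2.

148.50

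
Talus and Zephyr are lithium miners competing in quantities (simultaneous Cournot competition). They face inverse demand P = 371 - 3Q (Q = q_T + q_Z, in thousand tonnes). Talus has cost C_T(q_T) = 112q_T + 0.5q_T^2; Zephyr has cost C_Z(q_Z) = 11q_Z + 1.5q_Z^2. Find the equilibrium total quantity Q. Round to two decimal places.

55.44

Talus's profit: π_T = (371 - 3Q)q_T - (112q_T + (1/2)q_T²). Setting ∂π_T/∂q_T = 0: 259 - 7q_T - 3(q_Z) = 0.
Zephyr's first-order condition: 360 - 9q_Z - 3(q_T) = 0.
So q_T = (259 - 3q_Z)/7 and q_Z = (360 - 3q_T)/9.
Substituting one into the other gives q_T = 139/6 and q_Z = 581/18.
Total output Q = 139/6 + 581/18 = 499/9.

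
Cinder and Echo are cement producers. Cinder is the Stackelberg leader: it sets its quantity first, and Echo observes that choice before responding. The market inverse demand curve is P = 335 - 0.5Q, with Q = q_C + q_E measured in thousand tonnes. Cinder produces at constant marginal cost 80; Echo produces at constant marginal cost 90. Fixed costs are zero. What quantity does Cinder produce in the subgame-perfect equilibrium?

The follower Echo best-responds to any q_C: π_E = (335 - 0.5Q)q_E - 90q_E.
Setting the follower's marginal profit to zero, 245 - (1/2)q_C - q_E = 0, i.e. q_E = (245 - (1/2)q_C).
Cinder substitutes q_E(q_C) into its own profit: π_C = q_C(335 - (1/2)q_C - (245 - (1/2)q_C)/2) - 80q_C = (425/2 - (1/4)q_C)q_C - 80q_C.
The leader's first-order condition 265/2 - (1/2)q_C = 0 yields q_C = 265.
Then q_E = (245 - (1/2)·265) = 225/2.

265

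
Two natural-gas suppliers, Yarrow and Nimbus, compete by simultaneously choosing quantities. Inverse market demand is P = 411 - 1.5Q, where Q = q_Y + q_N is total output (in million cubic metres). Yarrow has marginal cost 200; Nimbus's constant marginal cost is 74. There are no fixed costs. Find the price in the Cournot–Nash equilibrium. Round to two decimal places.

Yarrow's profit: π_Y = (411 - 1.5Q)q_Y - (200q_Y). Setting ∂π_Y/∂q_Y = 0: 211 - 3q_Y - (3/2)(q_N) = 0.
Nimbus's profit: π_N = (411 - 1.5Q)q_N - (74q_N). Setting ∂π_N/∂q_N = 0: 337 - 3q_N - (3/2)(q_Y) = 0.
Best responses: q_Y = (211 - (3/2)q_N)/3, q_N = (337 - (3/2)q_Y)/3.
Substituting one into the other gives q_Y = 170/9 and q_N = 926/9.
Total output Q = 1096/9, so price P = 411 - (3/2)·(1096/9) = 685/3.

228.33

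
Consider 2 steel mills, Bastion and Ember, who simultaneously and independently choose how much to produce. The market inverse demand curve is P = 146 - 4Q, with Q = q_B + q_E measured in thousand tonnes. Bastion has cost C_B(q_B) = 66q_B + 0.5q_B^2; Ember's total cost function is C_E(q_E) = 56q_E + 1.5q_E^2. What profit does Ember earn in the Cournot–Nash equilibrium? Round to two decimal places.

Bastion's profit: π_B = (146 - 4Q)q_B - (66q_B + (1/2)q_B²). Setting ∂π_B/∂q_B = 0: 80 - 9q_B - 4(q_E) = 0.
Ember's first-order condition: 90 - 11q_E - 4(q_B) = 0.
Rearranging gives the reaction functions q_B = (80 - 4q_E)/9 and q_E = (90 - 4q_B)/11.
Solving the pair: q_B = 520/83, q_E = 490/83.
Price P = 146 - 4·(1010/83) = 97.3253.
Ember's profit: 97.3253·(490/83) - 56·(490/83) - (3/2)(490/83)² = 191.6897.

191.69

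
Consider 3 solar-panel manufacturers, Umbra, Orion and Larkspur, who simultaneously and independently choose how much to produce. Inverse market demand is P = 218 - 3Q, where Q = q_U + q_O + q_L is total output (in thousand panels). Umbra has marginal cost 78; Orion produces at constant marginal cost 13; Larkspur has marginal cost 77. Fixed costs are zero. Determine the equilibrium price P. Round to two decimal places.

Umbra's profit: π_U = (218 - 3Q)q_U - (78q_U). Setting ∂π_U/∂q_U = 0: 140 - 6q_U - 3(q_O + q_L) = 0.
Orion's first-order condition: 205 - 6q_O - 3(q_U + q_L) = 0.
Larkspur's first-order condition: 141 - 6q_L - 3(q_U + q_O) = 0.
Summing all 3 equations gives 486 − 12Q = 0, hence Q = 81/2.
Back-substituting: q_U = (140 − 243/2)/3 = 37/6, q_O = (205 − 243/2)/3 = 167/6, q_L = (141 − 243/2)/3 = 13/2.
Total output Q = 81/2, so price P = 218 - 3·(81/2) = 193/2.

96.50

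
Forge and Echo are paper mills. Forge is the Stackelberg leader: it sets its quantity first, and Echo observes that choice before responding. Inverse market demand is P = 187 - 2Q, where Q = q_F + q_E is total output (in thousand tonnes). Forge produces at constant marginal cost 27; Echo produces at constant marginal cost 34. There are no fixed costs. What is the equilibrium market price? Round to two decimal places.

Solve by backward induction. Given q_F, the follower Echo maximises π_E = (187 - 2q_F - 2q_E)q_E - 34q_E.
Follower FOC: 153 - 2q_F - 4q_E = 0, so q_E(q_F) = (153 - 2q_F)/4.
The leader anticipates this reaction. Substituting into P = 187 - 2Q gives P = 221/2 - q_F, so π_F = (221/2 - q_F)q_F - 27q_F.
Maximising: ∂π_F/∂q_F = 167/2 - 2q_F = 0, giving q_F = 167/4.
Then q_E = (153 - 2·(167/4))/4 = 139/8.
Total output Q = 473/8, so price P = 187 - 2·(473/8) = 275/4.

68.75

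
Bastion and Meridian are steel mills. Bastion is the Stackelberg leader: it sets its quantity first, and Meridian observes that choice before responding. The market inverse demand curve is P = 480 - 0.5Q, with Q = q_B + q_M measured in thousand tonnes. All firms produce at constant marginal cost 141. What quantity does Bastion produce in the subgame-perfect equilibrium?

Solve by backward induction. Given q_B, the follower Meridian maximises π_M = (480 - (1/2)q_B - (1/2)q_M)q_M - 141q_M.
∂π_M/∂q_M = 339 - (1/2)q_B - q_M = 0 gives the reaction function q_M = (339 - (1/2)q_B).
Bastion substitutes q_M(q_B) into its own profit: π_B = q_B(480 - (1/2)q_B - (339 - (1/2)q_B)/2) - 141q_B = (621/2 - (1/4)q_B)q_B - 141q_B.
Maximising: ∂π_B/∂q_B = 339/2 - (1/2)q_B = 0, giving q_B = 339.
Then q_M = (339 - (1/2)·339) = 339/2.

339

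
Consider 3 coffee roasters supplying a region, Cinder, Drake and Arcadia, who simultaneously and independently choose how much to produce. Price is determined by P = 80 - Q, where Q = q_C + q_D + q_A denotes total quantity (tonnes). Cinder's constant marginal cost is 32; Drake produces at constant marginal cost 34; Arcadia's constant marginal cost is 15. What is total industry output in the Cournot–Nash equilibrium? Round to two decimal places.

39.75

Cinder's profit: π_C = (80 - Q)q_C - (32q_C). Setting ∂π_C/∂q_C = 0: 48 - 2q_C - (q_D + q_A) = 0.
Drake's first-order condition: 46 - 2q_D - (q_C + q_A) = 0.
Arcadia's profit: π_A = (80 - Q)q_A - (15q_A). Setting ∂π_A/∂q_A = 0: 65 - 2q_A - (q_C + q_D) = 0.
Adding the 3 conditions: 159 − 2Q − 2Q = 0, i.e. Q = 159/4.
Back-substituting: q_C = (48 − 159/4) = 33/4, q_D = (46 − 159/4) = 25/4, q_A = (65 − 159/4) = 101/4.
Total output Q = 33/4 + 25/4 + 101/4 = 159/4.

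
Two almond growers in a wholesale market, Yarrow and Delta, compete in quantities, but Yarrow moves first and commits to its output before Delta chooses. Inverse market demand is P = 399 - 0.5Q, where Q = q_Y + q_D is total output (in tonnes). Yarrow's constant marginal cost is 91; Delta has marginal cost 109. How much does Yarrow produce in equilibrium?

326

Solve by backward induction. Given q_Y, the follower Delta maximises π_D = (399 - (1/2)q_Y - (1/2)q_D)q_D - 109q_D.
∂π_D/∂q_D = 290 - (1/2)q_Y - q_D = 0 gives the reaction function q_D = (290 - (1/2)q_Y).
Yarrow substitutes q_D(q_Y) into its own profit: π_Y = q_Y(399 - (1/2)q_Y - (290 - (1/2)q_Y)/2) - 91q_Y = (254 - (1/4)q_Y)q_Y - 91q_Y.
Maximising: ∂π_Y/∂q_Y = 163 - (1/2)q_Y = 0, giving q_Y = 326.
Then q_D = (290 - (1/2)·326) = 127.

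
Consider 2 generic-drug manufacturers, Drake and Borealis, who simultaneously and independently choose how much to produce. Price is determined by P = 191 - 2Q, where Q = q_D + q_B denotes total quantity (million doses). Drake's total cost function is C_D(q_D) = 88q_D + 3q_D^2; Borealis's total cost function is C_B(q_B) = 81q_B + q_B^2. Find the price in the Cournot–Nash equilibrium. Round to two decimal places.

Drake's profit: π_D = (191 - 2Q)q_D - (88q_D + 3q_D²). Setting ∂π_D/∂q_D = 0: 103 - 10q_D - 2(q_B) = 0.
Borealis's profit: π_B = (191 - 2Q)q_B - (81q_B + q_B²). Setting ∂π_B/∂q_B = 0: 110 - 6q_B - 2(q_D) = 0.
Rearranging gives the reaction functions q_D = (103 - 2q_B)/10 and q_B = (110 - 2q_D)/6.
Substituting one into the other gives q_D = 199/28 and q_B = 447/28.
Total output Q = 323/14, so price P = 191 - 2·(323/14) = 1014/7.

144.86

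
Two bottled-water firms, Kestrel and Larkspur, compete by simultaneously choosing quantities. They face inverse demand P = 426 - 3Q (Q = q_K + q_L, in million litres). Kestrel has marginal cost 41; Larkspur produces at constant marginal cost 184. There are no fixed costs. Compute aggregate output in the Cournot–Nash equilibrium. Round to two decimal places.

69.67

Kestrel's profit: π_K = (426 - 3Q)q_K - (41q_K). Setting ∂π_K/∂q_K = 0: 385 - 6q_K - 3(q_L) = 0.
Larkspur's profit: π_L = (426 - 3Q)q_L - (184q_L). Setting ∂π_L/∂q_L = 0: 242 - 6q_L - 3(q_K) = 0.
Best responses: q_K = (385 - 3q_L)/6, q_L = (242 - 3q_K)/6.
Substituting one into the other gives q_K = 176/3 and q_L = 11.
Total output Q = 176/3 + 11 = 209/3.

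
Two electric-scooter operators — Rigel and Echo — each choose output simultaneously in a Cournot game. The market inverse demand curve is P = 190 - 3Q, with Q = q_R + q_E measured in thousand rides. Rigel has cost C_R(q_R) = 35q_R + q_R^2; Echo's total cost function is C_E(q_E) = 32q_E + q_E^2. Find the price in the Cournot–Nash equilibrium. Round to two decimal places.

104.64

Rigel's profit: π_R = (190 - 3Q)q_R - (35q_R + q_R²). Setting ∂π_R/∂q_R = 0: 155 - 8q_R - 3(q_E) = 0.
Echo's profit: π_E = (190 - 3Q)q_E - (32q_E + q_E²). Setting ∂π_E/∂q_E = 0: 158 - 8q_E - 3(q_R) = 0.
Rearranging gives the reaction functions q_R = (155 - 3q_E)/8 and q_E = (158 - 3q_R)/8.
Solving the pair: q_R = 766/55, q_E = 799/55.
Total output Q = 313/11, so price P = 190 - 3·(313/11) = 1151/11.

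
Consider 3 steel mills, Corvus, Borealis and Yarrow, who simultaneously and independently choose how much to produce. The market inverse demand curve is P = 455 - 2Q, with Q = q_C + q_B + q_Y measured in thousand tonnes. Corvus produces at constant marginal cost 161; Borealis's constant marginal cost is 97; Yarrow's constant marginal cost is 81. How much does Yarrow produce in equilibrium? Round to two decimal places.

Corvus's profit: π_C = (455 - 2Q)q_C - (161q_C). Setting ∂π_C/∂q_C = 0: 294 - 4q_C - 2(q_B + q_Y) = 0.
Borealis's profit: π_B = (455 - 2Q)q_B - (97q_B). Setting ∂π_B/∂q_B = 0: 358 - 4q_B - 2(q_C + q_Y) = 0.
Yarrow's profit: π_Y = (455 - 2Q)q_Y - (81q_Y). Setting ∂π_Y/∂q_Y = 0: 374 - 4q_Y - 2(q_C + q_B) = 0.
Adding the 3 conditions: 1026 − 4Q − 4Q = 0, i.e. Q = 513/4.
Back-substituting: q_C = (294 − 513/2)/2 = 75/4, q_B = (358 − 513/2)/2 = 203/4, q_Y = (374 − 513/2)/2 = 235/4.

58.75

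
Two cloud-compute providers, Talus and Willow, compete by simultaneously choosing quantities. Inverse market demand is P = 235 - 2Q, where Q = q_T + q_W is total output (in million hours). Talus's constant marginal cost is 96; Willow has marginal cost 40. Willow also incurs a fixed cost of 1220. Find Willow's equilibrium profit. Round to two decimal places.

Talus's profit: π_T = (235 - 2Q)q_T - (96q_T). Setting ∂π_T/∂q_T = 0: 139 - 4q_T - 2(q_W) = 0.
Willow's first-order condition: 195 - 4q_W - 2(q_T) = 0.
Best responses: q_T = (139 - 2q_W)/4, q_W = (195 - 2q_T)/4.
Solving the pair: q_T = 83/6, q_W = 251/6.
Price P = 235 - 2·(167/3) = 371/3.
Willow's profit: (371/3 - 40)·(251/6) - 1220 = 2280.0556.

2280.06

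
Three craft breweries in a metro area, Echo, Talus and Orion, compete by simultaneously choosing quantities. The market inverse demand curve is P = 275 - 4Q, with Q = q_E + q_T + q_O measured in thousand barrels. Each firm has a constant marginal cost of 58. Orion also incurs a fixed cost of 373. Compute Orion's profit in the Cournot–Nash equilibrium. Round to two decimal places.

A representative firm's profit is π_i = q_i(275 - 4Q) - 58q_i.
Setting ∂π_i/∂q_i = 0 with rivals' quantities fixed: 217 - 8q_i - 4·Σ_{j≠i} q_j = 0.
By symmetry each firm produces the same amount; substituting Σ_{j≠i} q_j = 2q_i yields q_i = 217/16.
Price P = 275 - 4·(651/16) = 449/4.
Orion's profit: (449/4 - 58)·(217/16) - 373 = 362.7656.

362.77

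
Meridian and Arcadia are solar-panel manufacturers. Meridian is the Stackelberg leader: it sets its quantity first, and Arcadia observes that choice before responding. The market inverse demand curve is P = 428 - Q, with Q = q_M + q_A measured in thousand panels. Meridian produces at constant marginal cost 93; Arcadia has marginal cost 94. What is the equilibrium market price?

Solve by backward induction. Given q_M, the follower Arcadia maximises π_A = (428 - q_M - q_A)q_A - 94q_A.
Setting the follower's marginal profit to zero, 334 - q_M - 2q_A = 0, i.e. q_A = (334 - q_M)/2.
Meridian substitutes q_A(q_M) into its own profit: π_M = q_M(428 - q_M - (334 - q_M)/2) - 93q_M = (261 - (1/2)q_M)q_M - 93q_M.
Leader FOC: 168 - q_M = 0, so q_M = 168.
Then q_A = (334 - 168)/2 = 83.
Total output Q = 251, so price P = 428 - 251 = 177.

177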